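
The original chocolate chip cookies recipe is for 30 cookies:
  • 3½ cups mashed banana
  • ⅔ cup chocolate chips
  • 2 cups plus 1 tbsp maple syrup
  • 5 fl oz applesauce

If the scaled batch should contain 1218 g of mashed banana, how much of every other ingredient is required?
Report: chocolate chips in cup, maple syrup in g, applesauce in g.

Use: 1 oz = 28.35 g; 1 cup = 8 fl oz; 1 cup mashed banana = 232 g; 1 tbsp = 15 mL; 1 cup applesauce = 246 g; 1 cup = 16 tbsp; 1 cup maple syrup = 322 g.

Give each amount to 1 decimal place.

chocolate chips: 1.0 cup; maple syrup: 996.2 g; applesauce: 230.6 g

The original recipe has 812 g of mashed banana, so the scaling factor is 1218 ÷ 812 = 3/2 = 1.5.
chocolate chips: 2/3 cup × 3/2 = 1.0 cup
maple syrup: (2 cup + 1 tbsp = 2.0625 cup) × 3/2 × 322 g/cup ≈ 996.2 g
applesauce: 5 fl oz × 3/2 ÷ 8 fl oz/cup × 246 g/cup ≈ 230.6 g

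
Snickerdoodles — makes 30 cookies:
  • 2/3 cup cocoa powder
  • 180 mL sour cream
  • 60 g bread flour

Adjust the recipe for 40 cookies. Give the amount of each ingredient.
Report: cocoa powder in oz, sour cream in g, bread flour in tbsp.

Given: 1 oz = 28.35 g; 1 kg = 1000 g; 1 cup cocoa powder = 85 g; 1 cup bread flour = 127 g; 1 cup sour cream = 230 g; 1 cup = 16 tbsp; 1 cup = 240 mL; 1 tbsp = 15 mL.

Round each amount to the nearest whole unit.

Scaling factor: 40/30 = 4/3.
cocoa powder: 2/3 cup × 4/3 × 85 g/cup ÷ 28.35 g/oz ≈ 3 oz
sour cream: 180 mL × 4/3 ÷ 240 mL/cup × 230 g/cup = 230 g
bread flour: 60 g × 4/3 ÷ 127 g/cup × 16 tbsp/cup ≈ 10 tbsp

cocoa powder: 3 oz; sour cream: 230 g; bread flour: 10 tbsp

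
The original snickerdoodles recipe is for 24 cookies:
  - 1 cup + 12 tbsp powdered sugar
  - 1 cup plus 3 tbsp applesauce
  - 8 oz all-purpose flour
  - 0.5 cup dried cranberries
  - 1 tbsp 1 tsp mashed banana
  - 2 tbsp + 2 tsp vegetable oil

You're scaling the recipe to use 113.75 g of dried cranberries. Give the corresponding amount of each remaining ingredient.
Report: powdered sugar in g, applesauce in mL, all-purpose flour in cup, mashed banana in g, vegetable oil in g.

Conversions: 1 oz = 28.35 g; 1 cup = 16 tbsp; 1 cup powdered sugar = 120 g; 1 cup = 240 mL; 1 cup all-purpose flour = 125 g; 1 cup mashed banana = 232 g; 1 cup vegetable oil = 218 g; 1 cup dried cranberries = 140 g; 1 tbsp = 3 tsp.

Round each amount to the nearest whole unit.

The original recipe has 70 g of dried cranberries, so the scaling factor is 113.75 ÷ 70 = 13/8 = 1.625.
powdered sugar: (1 cup + 12 tbsp = 1.75 cup) × 13/8 × 120 g/cup ≈ 341 g
applesauce: (1 cup + 3 tbsp = 1.1875 cup) × 13/8 × 240 mL/cup ≈ 463 mL
all-purpose flour: 8 oz × 13/8 × 28.35 g/oz ÷ 125 g/cup ≈ 3 cup
mashed banana: (1 tbsp + 1 tsp = 4/3 tbsp) × 13/8 ÷ 16 tbsp/cup × 232 g/cup ≈ 31 g
vegetable oil: (2 tbsp + 2 tsp = 8/3 tbsp) × 13/8 ÷ 16 tbsp/cup × 218 g/cup ≈ 59 g

powdered sugar: 341 g; applesauce: 463 mL; all-purpose flour: 3 cup; mashed banana: 31 g; vegetable oil: 59 g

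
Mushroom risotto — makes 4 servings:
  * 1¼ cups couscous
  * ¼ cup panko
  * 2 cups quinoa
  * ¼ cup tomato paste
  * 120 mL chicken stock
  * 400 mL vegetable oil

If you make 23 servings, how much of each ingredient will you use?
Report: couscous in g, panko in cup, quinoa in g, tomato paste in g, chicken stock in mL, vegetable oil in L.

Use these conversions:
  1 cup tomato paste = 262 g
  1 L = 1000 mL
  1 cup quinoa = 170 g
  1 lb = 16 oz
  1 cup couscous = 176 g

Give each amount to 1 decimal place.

couscous: 1265.0 g; panko: 1.4 cup; quinoa: 1955.0 g; tomato paste: 376.6 g; chicken stock: 690.0 mL; vegetable oil: 2.3 L

Scaling factor: 23/4 = 5.75.
couscous: 1.25 cup × 23/4 × 176 g/cup = 1265.0 g
panko: 0.25 cup × 23/4 ≈ 1.4 cup
quinoa: 2 cup × 23/4 × 170 g/cup = 1955.0 g
tomato paste: 0.25 cup × 23/4 × 262 g/cup ≈ 376.6 g
chicken stock: 120 mL × 23/4 = 690.0 mL
vegetable oil: 400 mL × 23/4 ÷ 1000 mL/L = 2.3 L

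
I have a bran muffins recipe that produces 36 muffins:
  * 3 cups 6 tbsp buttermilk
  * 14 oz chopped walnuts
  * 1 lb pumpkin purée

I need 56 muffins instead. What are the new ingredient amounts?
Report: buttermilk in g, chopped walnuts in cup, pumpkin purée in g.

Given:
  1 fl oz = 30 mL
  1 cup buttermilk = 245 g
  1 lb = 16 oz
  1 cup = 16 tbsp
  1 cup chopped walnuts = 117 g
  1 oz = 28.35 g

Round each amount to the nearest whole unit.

buttermilk: 1286 g; chopped walnuts: 5 cup; pumpkin purée: 706 g

Scaling factor: 56/36 = 14/9.
buttermilk: (3 cup + 6 tbsp = 3.375 cup) × 14/9 × 245 g/cup ≈ 1286 g
chopped walnuts: 14 oz × 14/9 × 28.35 g/oz ÷ 117 g/cup ≈ 5 cup
pumpkin purée: 1 lb × 14/9 × 16 oz/lb × 28.35 g/oz ≈ 706 g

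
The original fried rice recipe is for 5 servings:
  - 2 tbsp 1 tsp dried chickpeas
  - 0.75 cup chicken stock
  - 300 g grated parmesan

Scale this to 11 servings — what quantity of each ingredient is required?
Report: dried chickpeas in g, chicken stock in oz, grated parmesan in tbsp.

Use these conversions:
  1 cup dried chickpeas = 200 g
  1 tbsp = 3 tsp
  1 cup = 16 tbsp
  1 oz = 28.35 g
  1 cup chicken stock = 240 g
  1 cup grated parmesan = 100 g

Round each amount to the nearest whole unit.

Scaling factor: 11/5 = 2.2.
dried chickpeas: (2 tbsp + 1 tsp = 7/3 tbsp) × 11/5 ÷ 16 tbsp/cup × 200 g/cup ≈ 64 g
chicken stock: 0.75 cup × 11/5 × 240 g/cup ÷ 28.35 g/oz ≈ 14 oz
grated parmesan: 300 g × 11/5 ÷ 100 g/cup × 16 tbsp/cup ≈ 106 tbsp

dried chickpeas: 64 g; chicken stock: 14 oz; grated parmesan: 106 tbsp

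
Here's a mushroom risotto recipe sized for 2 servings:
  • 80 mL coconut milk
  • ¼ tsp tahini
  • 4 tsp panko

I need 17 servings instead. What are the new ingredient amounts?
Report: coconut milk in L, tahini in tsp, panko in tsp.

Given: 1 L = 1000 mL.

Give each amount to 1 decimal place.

Scaling factor: 17/2 = 8.5.
coconut milk: 80 mL × 17/2 ÷ 1000 mL/L ≈ 0.7 L
tahini: 0.25 tsp × 17/2 ≈ 2.1 tsp
panko: 4 tsp × 17/2 = 34.0 tsp

coconut milk: 0.7 L; tahini: 2.1 tsp; panko: 34.0 tsp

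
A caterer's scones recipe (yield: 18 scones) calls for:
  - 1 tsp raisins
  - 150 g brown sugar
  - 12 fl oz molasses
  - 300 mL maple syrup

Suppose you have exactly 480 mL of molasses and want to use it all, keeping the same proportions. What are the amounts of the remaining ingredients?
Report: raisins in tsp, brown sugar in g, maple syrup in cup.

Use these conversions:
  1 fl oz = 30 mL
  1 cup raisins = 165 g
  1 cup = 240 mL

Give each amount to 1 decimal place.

The original recipe has 360 mL of molasses, so the scaling factor is 480 ÷ 360 = 4/3.
raisins: 1 tsp × 4/3 ≈ 1.3 tsp
brown sugar: 150 g × 4/3 = 200.0 g
maple syrup: 300 mL × 4/3 ÷ 240 mL/cup ≈ 1.7 cup

raisins: 1.3 tsp; brown sugar: 200.0 g; maple syrup: 1.7 cup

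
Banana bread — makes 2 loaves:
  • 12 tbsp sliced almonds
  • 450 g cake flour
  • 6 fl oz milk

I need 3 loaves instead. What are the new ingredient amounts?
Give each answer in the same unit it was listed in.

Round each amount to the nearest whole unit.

sliced almonds: 18 tbsp; cake flour: 675 g; milk: 9 fl oz

Scaling factor: 3/2 = 1.5.
sliced almonds: 12 tbsp × 3/2 = 18 tbsp
cake flour: 450 g × 3/2 = 675 g
milk: 6 fl oz × 3/2 = 9 fl oz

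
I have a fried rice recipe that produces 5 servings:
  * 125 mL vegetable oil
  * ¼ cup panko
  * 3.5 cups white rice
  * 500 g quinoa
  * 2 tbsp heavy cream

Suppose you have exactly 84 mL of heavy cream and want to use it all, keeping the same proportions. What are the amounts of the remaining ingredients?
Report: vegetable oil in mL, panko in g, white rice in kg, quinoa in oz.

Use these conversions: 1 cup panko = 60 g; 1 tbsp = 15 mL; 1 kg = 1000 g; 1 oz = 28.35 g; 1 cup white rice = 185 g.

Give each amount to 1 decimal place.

The original recipe has 30 mL of heavy cream, so the scaling factor is 84 ÷ 30 = 14/5 = 2.8.
vegetable oil: 125 mL × 14/5 = 350.0 mL
panko: 0.25 cup × 14/5 × 60 g/cup = 42.0 g
white rice: 3.5 cup × 14/5 × 185 g/cup ÷ 1000 g/kg ≈ 1.8 kg
quinoa: 500 g × 14/5 ÷ 28.35 g/oz ≈ 49.4 oz

vegetable oil: 350.0 mL; panko: 42.0 g; white rice: 1.8 kg; quinoa: 49.4 oz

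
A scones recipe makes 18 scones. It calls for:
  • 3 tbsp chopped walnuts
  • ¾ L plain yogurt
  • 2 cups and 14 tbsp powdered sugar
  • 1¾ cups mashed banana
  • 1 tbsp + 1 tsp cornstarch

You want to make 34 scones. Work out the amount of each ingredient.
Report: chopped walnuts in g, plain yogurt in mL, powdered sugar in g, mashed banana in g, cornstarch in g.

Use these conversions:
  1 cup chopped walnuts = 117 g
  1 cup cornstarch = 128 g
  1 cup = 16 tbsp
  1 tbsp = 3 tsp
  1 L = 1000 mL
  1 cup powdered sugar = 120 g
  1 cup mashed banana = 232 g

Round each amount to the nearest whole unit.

Scaling factor: 34/18 = 17/9.
chopped walnuts: 3 tbsp × 17/9 ÷ 16 tbsp/cup × 117 g/cup ≈ 41 g
plain yogurt: 0.75 L × 17/9 × 1000 mL/L ≈ 1417 mL
powdered sugar: (2 cup + 14 tbsp = 2.875 cup) × 17/9 × 120 g/cup ≈ 652 g
mashed banana: 1.75 cup × 17/9 × 232 g/cup ≈ 767 g
cornstarch: (1 tbsp + 1 tsp = 4/3 tbsp) × 17/9 ÷ 16 tbsp/cup × 128 g/cup ≈ 20 g

chopped walnuts: 41 g; plain yogurt: 1417 mL; powdered sugar: 652 g; mashed banana: 767 g; cornstarch: 20 g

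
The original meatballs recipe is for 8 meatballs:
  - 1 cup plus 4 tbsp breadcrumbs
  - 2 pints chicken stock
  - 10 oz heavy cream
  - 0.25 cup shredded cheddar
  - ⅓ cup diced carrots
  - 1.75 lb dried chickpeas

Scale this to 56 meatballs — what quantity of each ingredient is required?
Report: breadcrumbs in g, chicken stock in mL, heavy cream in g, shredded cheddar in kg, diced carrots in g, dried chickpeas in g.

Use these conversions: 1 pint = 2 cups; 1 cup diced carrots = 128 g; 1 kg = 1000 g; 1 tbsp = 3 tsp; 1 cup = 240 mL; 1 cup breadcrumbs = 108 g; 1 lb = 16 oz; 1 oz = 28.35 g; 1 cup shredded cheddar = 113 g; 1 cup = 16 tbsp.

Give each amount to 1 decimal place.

breadcrumbs: 945.0 g; chicken stock: 6720.0 mL; heavy cream: 1984.5 g; shredded cheddar: 0.2 kg; diced carrots: 298.7 g; dried chickpeas: 5556.6 g

Scaling factor: 56/8 = 7.
breadcrumbs: (1 cup + 4 tbsp = 1.25 cup) × 7 × 108 g/cup = 945.0 g
chicken stock: 2 pint × 7 × 2 cup/pint × 240 mL/cup = 6720.0 mL
heavy cream: 10 oz × 7 × 28.35 g/oz = 1984.5 g
shredded cheddar: 0.25 cup × 7 × 113 g/cup ÷ 1000 g/kg ≈ 0.2 kg
diced carrots: 1/3 cup × 7 × 128 g/cup ≈ 298.7 g
dried chickpeas: 1.75 lb × 7 × 16 oz/lb × 28.35 g/oz = 5556.6 g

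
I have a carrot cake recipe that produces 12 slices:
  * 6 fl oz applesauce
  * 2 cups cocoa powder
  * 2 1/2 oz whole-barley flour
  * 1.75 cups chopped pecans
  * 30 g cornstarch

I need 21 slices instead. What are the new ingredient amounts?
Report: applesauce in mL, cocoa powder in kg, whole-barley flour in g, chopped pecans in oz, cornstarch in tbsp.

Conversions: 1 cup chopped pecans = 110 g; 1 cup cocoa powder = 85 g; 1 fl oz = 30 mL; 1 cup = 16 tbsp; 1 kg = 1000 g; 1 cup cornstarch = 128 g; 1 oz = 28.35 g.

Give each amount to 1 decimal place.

applesauce: 315.0 mL; cocoa powder: 0.3 kg; whole-barley flour: 124.0 g; chopped pecans: 11.9 oz; cornstarch: 6.6 tbsp

Scaling factor: 21/12 = 7/4 = 1.75.
applesauce: 6 fl oz × 7/4 × 30 mL/fl oz = 315.0 mL
cocoa powder: 2 cup × 7/4 × 85 g/cup ÷ 1000 g/kg ≈ 0.3 kg
whole-barley flour: 2.5 oz × 7/4 × 28.35 g/oz ≈ 124.0 g
chopped pecans: 1.75 cup × 7/4 × 110 g/cup ÷ 28.35 g/oz ≈ 11.9 oz
cornstarch: 30 g × 7/4 ÷ 128 g/cup × 16 tbsp/cup ≈ 6.6 tbsp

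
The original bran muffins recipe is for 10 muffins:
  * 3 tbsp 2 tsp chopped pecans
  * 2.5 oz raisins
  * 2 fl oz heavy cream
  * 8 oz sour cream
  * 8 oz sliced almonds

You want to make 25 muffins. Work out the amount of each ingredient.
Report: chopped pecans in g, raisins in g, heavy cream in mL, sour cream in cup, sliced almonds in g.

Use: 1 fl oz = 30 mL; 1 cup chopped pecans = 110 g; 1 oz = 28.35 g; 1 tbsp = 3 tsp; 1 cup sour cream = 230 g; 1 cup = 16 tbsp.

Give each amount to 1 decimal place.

chopped pecans: 63.0 g; raisins: 177.2 g; heavy cream: 150.0 mL; sour cream: 2.5 cup; sliced almonds: 567.0 g

Scaling factor: 25/10 = 5/2 = 2.5.
chopped pecans: (3 tbsp + 2 tsp = 11/3 tbsp) × 5/2 ÷ 16 tbsp/cup × 110 g/cup ≈ 63.0 g
raisins: 2.5 oz × 5/2 × 28.35 g/oz ≈ 177.2 g
heavy cream: 2 fl oz × 5/2 × 30 mL/fl oz = 150.0 mL
sour cream: 8 oz × 5/2 × 28.35 g/oz ÷ 230 g/cup ≈ 2.5 cup
sliced almonds: 8 oz × 5/2 × 28.35 g/oz = 567.0 g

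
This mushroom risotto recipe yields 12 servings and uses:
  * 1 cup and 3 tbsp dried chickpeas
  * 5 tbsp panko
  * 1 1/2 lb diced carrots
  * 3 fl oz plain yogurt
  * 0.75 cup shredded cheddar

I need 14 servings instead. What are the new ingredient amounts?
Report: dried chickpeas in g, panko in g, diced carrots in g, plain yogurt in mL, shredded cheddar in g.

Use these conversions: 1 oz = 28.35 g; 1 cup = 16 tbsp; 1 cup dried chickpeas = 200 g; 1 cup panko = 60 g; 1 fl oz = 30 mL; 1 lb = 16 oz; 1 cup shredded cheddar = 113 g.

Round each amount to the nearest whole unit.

Scaling factor: 14/12 = 7/6.
dried chickpeas: (1 cup + 3 tbsp = 1.1875 cup) × 7/6 × 200 g/cup ≈ 277 g
panko: 5 tbsp × 7/6 ÷ 16 tbsp/cup × 60 g/cup ≈ 22 g
diced carrots: 1.5 lb × 7/6 × 16 oz/lb × 28.35 g/oz ≈ 794 g
plain yogurt: 3 fl oz × 7/6 × 30 mL/fl oz = 105 mL
shredded cheddar: 0.75 cup × 7/6 × 113 g/cup ≈ 99 g

dried chickpeas: 277 g; panko: 22 g; diced carrots: 794 g; plain yogurt: 105 mL; shredded cheddar: 99 g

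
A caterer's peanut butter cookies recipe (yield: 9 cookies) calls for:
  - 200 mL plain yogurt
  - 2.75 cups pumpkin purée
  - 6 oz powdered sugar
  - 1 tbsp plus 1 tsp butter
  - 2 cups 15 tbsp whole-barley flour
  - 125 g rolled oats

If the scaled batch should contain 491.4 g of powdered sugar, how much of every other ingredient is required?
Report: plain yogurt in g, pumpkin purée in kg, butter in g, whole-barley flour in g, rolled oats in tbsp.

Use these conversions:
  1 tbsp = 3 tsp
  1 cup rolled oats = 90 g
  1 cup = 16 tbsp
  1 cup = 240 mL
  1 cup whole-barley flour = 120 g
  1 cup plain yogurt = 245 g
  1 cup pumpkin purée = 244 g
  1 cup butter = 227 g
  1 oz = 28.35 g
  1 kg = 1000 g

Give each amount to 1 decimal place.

The original recipe has 170.1 g of powdered sugar, so the scaling factor is 491.4 ÷ 170.1 = 26/9.
plain yogurt: 200 mL × 26/9 ÷ 240 mL/cup × 245 g/cup ≈ 589.8 g
pumpkin purée: 2.75 cup × 26/9 × 244 g/cup ÷ 1000 g/kg ≈ 1.9 kg
butter: (1 tbsp + 1 tsp = 4/3 tbsp) × 26/9 ÷ 16 tbsp/cup × 227 g/cup ≈ 54.6 g
whole-barley flour: (2 cup + 15 tbsp = 2.9375 cup) × 26/9 × 120 g/cup ≈ 1018.3 g
rolled oats: 125 g × 26/9 ÷ 90 g/cup × 16 tbsp/cup ≈ 64.2 tbsp

plain yogurt: 589.8 g; pumpkin purée: 1.9 kg; butter: 54.6 g; whole-barley flour: 1018.3 g; rolled oats: 64.2 tbsp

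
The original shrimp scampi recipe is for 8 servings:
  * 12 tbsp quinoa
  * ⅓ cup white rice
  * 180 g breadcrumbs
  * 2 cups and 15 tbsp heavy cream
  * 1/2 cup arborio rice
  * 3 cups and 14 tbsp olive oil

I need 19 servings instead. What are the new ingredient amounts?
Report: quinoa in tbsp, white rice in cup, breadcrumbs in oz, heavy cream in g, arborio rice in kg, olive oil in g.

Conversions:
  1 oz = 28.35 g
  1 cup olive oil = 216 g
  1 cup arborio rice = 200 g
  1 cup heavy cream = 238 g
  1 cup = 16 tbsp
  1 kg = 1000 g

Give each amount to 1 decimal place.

quinoa: 28.5 tbsp; white rice: 0.8 cup; breadcrumbs: 15.1 oz; heavy cream: 1660.4 g; arborio rice: 0.2 kg; olive oil: 1987.9 g

Scaling factor: 19/8 = 2.375.
quinoa: 12 tbsp × 19/8 = 28.5 tbsp
white rice: 1/3 cup × 19/8 ≈ 0.8 cup
breadcrumbs: 180 g × 19/8 ÷ 28.35 g/oz ≈ 15.1 oz
heavy cream: (2 cup + 15 tbsp = 2.9375 cup) × 19/8 × 238 g/cup ≈ 1660.4 g
arborio rice: 0.5 cup × 19/8 × 200 g/cup ÷ 1000 g/kg ≈ 0.2 kg
olive oil: (3 cup + 14 tbsp = 3.875 cup) × 19/8 × 216 g/cup ≈ 1987.9 g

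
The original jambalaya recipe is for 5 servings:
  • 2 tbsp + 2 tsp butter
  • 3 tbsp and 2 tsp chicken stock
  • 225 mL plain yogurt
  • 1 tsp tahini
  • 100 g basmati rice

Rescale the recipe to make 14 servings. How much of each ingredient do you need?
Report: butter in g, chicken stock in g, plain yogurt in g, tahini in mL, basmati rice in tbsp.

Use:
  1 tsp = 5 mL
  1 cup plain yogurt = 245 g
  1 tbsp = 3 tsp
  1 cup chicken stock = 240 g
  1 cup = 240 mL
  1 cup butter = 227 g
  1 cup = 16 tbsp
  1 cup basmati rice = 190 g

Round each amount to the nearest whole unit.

butter: 106 g; chicken stock: 154 g; plain yogurt: 643 g; tahini: 14 mL; basmati rice: 24 tbsp

Scaling factor: 14/5 = 2.8.
butter: (2 tbsp + 2 tsp = 8/3 tbsp) × 14/5 ÷ 16 tbsp/cup × 227 g/cup ≈ 106 g
chicken stock: (3 tbsp + 2 tsp = 11/3 tbsp) × 14/5 ÷ 16 tbsp/cup × 240 g/cup = 154 g
plain yogurt: 225 mL × 14/5 ÷ 240 mL/cup × 245 g/cup ≈ 643 g
tahini: 1 tsp × 14/5 × 5 mL/tsp = 14 mL
basmati rice: 100 g × 14/5 ÷ 190 g/cup × 16 tbsp/cup ≈ 24 tbsp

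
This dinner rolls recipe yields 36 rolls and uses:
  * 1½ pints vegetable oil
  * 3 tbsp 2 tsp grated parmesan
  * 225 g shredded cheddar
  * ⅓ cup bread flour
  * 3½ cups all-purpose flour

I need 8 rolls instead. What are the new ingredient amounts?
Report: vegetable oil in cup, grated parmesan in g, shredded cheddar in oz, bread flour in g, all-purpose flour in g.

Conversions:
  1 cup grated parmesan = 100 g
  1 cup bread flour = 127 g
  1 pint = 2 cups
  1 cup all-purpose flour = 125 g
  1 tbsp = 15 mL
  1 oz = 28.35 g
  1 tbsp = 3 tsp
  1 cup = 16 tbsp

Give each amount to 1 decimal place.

Scaling factor: 8/36 = 2/9.
vegetable oil: 1.5 pint × 2/9 × 2 cup/pint ≈ 0.7 cup
grated parmesan: (3 tbsp + 2 tsp = 11/3 tbsp) × 2/9 ÷ 16 tbsp/cup × 100 g/cup ≈ 5.1 g
shredded cheddar: 225 g × 2/9 ÷ 28.35 g/oz ≈ 1.8 oz
bread flour: 1/3 cup × 2/9 × 127 g/cup ≈ 9.4 g
all-purpose flour: 3.5 cup × 2/9 × 125 g/cup ≈ 97.2 g

vegetable oil: 0.7 cup; grated parmesan: 5.1 g; shredded cheddar: 1.8 oz; bread flour: 9.4 g; all-purpose flour: 97.2 g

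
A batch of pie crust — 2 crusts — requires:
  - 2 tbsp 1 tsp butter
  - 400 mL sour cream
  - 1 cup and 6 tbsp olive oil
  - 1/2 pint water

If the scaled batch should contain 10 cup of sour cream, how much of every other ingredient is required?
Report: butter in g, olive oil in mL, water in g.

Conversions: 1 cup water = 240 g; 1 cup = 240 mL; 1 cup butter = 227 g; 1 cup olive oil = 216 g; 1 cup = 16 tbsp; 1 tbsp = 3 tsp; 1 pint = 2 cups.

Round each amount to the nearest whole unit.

butter: 199 g; olive oil: 1980 mL; water: 1440 g

The original recipe has 5/3 cup of sour cream, so the scaling factor is 10 ÷ 5/3 = 6.
butter: (2 tbsp + 1 tsp = 7/3 tbsp) × 6 ÷ 16 tbsp/cup × 227 g/cup ≈ 199 g
olive oil: (1 cup + 6 tbsp = 1.375 cup) × 6 × 240 mL/cup = 1980 mL
water: 0.5 pint × 6 × 2 cup/pint × 240 g/cup = 1440 g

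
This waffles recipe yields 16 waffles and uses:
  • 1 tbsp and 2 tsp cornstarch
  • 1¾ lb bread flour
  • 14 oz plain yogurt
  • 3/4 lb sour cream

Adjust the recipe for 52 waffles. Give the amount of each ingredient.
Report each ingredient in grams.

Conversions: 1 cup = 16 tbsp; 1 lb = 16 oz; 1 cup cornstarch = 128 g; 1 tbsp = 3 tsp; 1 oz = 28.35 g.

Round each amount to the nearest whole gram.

Scaling factor: 52/16 = 13/4 = 3.25.
cornstarch: (1 tbsp + 2 tsp = 5/3 tbsp) × 13/4 ÷ 16 tbsp/cup × 128 g/cup ≈ 43 g
bread flour: 1.75 lb × 13/4 × 16 oz/lb × 28.35 g/oz ≈ 2580 g
plain yogurt: 14 oz × 13/4 × 28.35 g/oz ≈ 1290 g
sour cream: 0.75 lb × 13/4 × 16 oz/lb × 28.35 g/oz ≈ 1106 g

cornstarch: 43 g; bread flour: 2580 g; plain yogurt: 1290 g; sour cream: 1106 g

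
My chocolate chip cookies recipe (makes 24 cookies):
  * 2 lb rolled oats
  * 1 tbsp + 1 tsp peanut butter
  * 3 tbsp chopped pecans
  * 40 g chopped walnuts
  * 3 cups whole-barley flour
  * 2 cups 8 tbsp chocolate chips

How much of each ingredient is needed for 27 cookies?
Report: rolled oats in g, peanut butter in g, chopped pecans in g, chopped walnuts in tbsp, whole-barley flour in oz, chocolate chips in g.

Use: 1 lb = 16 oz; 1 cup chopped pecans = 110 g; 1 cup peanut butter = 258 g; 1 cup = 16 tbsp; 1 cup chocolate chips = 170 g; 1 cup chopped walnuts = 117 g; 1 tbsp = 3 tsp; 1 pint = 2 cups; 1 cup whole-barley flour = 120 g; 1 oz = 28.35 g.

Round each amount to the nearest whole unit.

rolled oats: 1021 g; peanut butter: 24 g; chopped pecans: 23 g; chopped walnuts: 6 tbsp; whole-barley flour: 14 oz; chocolate chips: 478 g

Scaling factor: 27/24 = 9/8 = 1.125.
rolled oats: 2 lb × 9/8 × 16 oz/lb × 28.35 g/oz ≈ 1021 g
peanut butter: (1 tbsp + 1 tsp = 4/3 tbsp) × 9/8 ÷ 16 tbsp/cup × 258 g/cup ≈ 24 g
chopped pecans: 3 tbsp × 9/8 ÷ 16 tbsp/cup × 110 g/cup ≈ 23 g
chopped walnuts: 40 g × 9/8 ÷ 117 g/cup × 16 tbsp/cup ≈ 6 tbsp
whole-barley flour: 3 cup × 9/8 × 120 g/cup ÷ 28.35 g/oz ≈ 14 oz
chocolate chips: (2 cup + 8 tbsp = 2.5 cup) × 9/8 × 170 g/cup ≈ 478 g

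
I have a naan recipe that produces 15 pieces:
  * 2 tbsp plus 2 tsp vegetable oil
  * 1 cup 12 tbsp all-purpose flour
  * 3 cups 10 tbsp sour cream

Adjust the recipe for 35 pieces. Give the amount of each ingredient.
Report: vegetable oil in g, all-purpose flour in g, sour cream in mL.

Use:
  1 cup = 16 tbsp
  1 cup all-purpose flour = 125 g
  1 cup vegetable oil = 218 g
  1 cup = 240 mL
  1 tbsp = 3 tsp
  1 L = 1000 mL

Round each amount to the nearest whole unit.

Scaling factor: 35/15 = 7/3.
vegetable oil: (2 tbsp + 2 tsp = 8/3 tbsp) × 7/3 ÷ 16 tbsp/cup × 218 g/cup ≈ 85 g
all-purpose flour: (1 cup + 12 tbsp = 1.75 cup) × 7/3 × 125 g/cup ≈ 510 g
sour cream: (3 cup + 10 tbsp = 3.625 cup) × 7/3 × 240 mL/cup = 2030 mL

vegetable oil: 85 g; all-purpose flour: 510 g; sour cream: 2030 mL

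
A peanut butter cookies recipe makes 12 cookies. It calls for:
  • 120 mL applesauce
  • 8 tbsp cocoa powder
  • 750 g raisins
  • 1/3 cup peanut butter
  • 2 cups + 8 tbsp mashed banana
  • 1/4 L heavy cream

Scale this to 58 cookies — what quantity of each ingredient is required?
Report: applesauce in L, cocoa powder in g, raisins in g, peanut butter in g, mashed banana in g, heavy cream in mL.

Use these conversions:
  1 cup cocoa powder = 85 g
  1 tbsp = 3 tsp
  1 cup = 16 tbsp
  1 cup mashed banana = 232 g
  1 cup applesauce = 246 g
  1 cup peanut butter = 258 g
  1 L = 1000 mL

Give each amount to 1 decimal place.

applesauce: 0.6 L; cocoa powder: 205.4 g; raisins: 3625.0 g; peanut butter: 415.7 g; mashed banana: 2803.3 g; heavy cream: 1208.3 mL

Scaling factor: 58/12 = 29/6.
applesauce: 120 mL × 29/6 ÷ 1000 mL/L ≈ 0.6 L
cocoa powder: 8 tbsp × 29/6 ÷ 16 tbsp/cup × 85 g/cup ≈ 205.4 g
raisins: 750 g × 29/6 = 3625.0 g
peanut butter: 1/3 cup × 29/6 × 258 g/cup ≈ 415.7 g
mashed banana: (2 cup + 8 tbsp = 2.5 cup) × 29/6 × 232 g/cup ≈ 2803.3 g
heavy cream: 0.25 L × 29/6 × 1000 mL/L ≈ 1208.3 mL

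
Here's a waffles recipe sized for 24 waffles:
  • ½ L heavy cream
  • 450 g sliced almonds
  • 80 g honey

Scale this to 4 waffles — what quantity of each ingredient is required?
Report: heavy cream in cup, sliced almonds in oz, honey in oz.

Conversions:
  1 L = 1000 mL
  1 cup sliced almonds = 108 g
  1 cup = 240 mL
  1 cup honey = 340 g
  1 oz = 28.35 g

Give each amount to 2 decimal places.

heavy cream: 0.35 cup; sliced almonds: 2.65 oz; honey: 0.47 oz

Scaling factor: 4/24 = 1/6.
heavy cream: 0.5 L × 1/6 × 1000 mL/L ÷ 240 mL/cup ≈ 0.35 cup
sliced almonds: 450 g × 1/6 ÷ 28.35 g/oz ≈ 2.65 oz
honey: 80 g × 1/6 ÷ 28.35 g/oz ≈ 0.47 oz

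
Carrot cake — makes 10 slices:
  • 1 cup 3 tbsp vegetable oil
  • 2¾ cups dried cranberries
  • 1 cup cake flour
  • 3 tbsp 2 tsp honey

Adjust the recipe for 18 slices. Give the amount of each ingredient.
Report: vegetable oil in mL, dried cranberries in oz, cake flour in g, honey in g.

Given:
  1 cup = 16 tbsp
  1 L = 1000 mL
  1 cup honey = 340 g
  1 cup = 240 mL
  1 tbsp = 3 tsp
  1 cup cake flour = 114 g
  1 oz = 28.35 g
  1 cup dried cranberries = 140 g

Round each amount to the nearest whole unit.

vegetable oil: 513 mL; dried cranberries: 24 oz; cake flour: 205 g; honey: 140 g

Scaling factor: 18/10 = 9/5 = 1.8.
vegetable oil: (1 cup + 3 tbsp = 1.1875 cup) × 9/5 × 240 mL/cup = 513 mL
dried cranberries: 2.75 cup × 9/5 × 140 g/cup ÷ 28.35 g/oz ≈ 24 oz
cake flour: 1 cup × 9/5 × 114 g/cup ≈ 205 g
honey: (3 tbsp + 2 tsp = 11/3 tbsp) × 9/5 ÷ 16 tbsp/cup × 340 g/cup ≈ 140 g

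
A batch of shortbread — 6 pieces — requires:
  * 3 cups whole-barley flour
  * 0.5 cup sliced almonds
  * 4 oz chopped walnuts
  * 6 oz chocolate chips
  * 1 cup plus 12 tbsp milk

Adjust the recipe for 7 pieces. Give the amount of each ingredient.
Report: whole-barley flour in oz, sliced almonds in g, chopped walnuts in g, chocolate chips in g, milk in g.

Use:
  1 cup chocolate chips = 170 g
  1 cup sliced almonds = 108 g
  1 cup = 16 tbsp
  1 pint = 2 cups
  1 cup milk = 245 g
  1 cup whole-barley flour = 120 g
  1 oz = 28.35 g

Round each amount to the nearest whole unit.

Scaling factor: 7/6.
whole-barley flour: 3 cup × 7/6 × 120 g/cup ÷ 28.35 g/oz ≈ 15 oz
sliced almonds: 0.5 cup × 7/6 × 108 g/cup = 63 g
chopped walnuts: 4 oz × 7/6 × 28.35 g/oz ≈ 132 g
chocolate chips: 6 oz × 7/6 × 28.35 g/oz ≈ 198 g
milk: (1 cup + 12 tbsp = 1.75 cup) × 7/6 × 245 g/cup ≈ 500 g

whole-barley flour: 15 oz; sliced almonds: 63 g; chopped walnuts: 132 g; chocolate chips: 198 g; milk: 500 g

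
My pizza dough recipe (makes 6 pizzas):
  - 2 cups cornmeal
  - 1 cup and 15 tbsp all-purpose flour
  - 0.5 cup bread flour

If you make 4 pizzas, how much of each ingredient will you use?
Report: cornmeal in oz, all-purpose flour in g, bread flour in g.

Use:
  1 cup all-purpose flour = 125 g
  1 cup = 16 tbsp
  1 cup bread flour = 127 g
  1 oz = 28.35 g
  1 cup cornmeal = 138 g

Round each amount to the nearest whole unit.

Scaling factor: 4/6 = 2/3.
cornmeal: 2 cup × 2/3 × 138 g/cup ÷ 28.35 g/oz ≈ 6 oz
all-purpose flour: (1 cup + 15 tbsp = 1.9375 cup) × 2/3 × 125 g/cup ≈ 161 g
bread flour: 0.5 cup × 2/3 × 127 g/cup ≈ 42 g

cornmeal: 6 oz; all-purpose flour: 161 g; bread flour: 42 g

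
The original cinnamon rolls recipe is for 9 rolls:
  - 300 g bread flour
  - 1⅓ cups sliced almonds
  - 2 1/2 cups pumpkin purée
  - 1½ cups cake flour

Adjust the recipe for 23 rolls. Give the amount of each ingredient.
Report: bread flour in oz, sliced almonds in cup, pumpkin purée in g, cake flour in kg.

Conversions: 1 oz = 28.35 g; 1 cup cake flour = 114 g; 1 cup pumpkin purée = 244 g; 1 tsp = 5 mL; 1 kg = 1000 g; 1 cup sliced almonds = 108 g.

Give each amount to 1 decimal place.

bread flour: 27.0 oz; sliced almonds: 3.4 cup; pumpkin purée: 1558.9 g; cake flour: 0.4 kg

Scaling factor: 23/9.
bread flour: 300 g × 23/9 ÷ 28.35 g/oz ≈ 27.0 oz
sliced almonds: 4/3 cup × 23/9 ≈ 3.4 cup
pumpkin purée: 2.5 cup × 23/9 × 244 g/cup ≈ 1558.9 g
cake flour: 1.5 cup × 23/9 × 114 g/cup ÷ 1000 g/kg ≈ 0.4 kg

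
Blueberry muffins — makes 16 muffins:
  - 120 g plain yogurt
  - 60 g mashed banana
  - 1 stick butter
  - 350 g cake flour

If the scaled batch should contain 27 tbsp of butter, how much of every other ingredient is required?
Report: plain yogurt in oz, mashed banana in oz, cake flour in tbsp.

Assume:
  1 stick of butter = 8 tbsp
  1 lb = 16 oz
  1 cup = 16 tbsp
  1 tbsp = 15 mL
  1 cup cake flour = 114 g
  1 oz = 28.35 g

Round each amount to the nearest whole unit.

plain yogurt: 14 oz; mashed banana: 7 oz; cake flour: 166 tbsp

The original recipe has 8 tbsp of butter, so the scaling factor is 27 ÷ 8 = 27/8 = 3.375.
plain yogurt: 120 g × 27/8 ÷ 28.35 g/oz ≈ 14 oz
mashed banana: 60 g × 27/8 ÷ 28.35 g/oz ≈ 7 oz
cake flour: 350 g × 27/8 ÷ 114 g/cup × 16 tbsp/cup ≈ 166 tbsp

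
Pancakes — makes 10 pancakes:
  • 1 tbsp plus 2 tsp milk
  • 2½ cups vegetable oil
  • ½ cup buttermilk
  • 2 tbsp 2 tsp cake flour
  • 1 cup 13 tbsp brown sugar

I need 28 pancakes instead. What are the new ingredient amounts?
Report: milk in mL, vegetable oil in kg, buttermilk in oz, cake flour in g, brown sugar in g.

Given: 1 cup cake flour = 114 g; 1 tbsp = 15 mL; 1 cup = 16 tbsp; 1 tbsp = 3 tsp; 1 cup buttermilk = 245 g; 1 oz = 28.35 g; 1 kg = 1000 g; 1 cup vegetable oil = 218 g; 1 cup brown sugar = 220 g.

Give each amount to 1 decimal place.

Scaling factor: 28/10 = 14/5 = 2.8.
milk: (1 tbsp + 2 tsp = 5/3 tbsp) × 14/5 × 15 mL/tbsp = 70.0 mL
vegetable oil: 2.5 cup × 14/5 × 218 g/cup ÷ 1000 g/kg ≈ 1.5 kg
buttermilk: 0.5 cup × 14/5 × 245 g/cup ÷ 28.35 g/oz ≈ 12.1 oz
cake flour: (2 tbsp + 2 tsp = 8/3 tbsp) × 14/5 ÷ 16 tbsp/cup × 114 g/cup = 53.2 g
brown sugar: (1 cup + 13 tbsp = 1.8125 cup) × 14/5 × 220 g/cup = 1116.5 g

milk: 70.0 mL; vegetable oil: 1.5 kg; buttermilk: 12.1 oz; cake flour: 53.2 g; brown sugar: 1116.5 g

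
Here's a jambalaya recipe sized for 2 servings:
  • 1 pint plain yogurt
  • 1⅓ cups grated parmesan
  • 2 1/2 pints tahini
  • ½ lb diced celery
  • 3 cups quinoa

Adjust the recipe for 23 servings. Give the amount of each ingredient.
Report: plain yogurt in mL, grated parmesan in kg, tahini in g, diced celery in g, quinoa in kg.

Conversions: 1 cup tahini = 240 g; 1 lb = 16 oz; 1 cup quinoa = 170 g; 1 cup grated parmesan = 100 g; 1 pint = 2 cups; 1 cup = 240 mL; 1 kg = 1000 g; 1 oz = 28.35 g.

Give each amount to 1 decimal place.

plain yogurt: 5520.0 mL; grated parmesan: 1.5 kg; tahini: 13800.0 g; diced celery: 2608.2 g; quinoa: 5.9 kg

Scaling factor: 23/2 = 11.5.
plain yogurt: 1 pint × 23/2 × 2 cup/pint × 240 mL/cup = 5520.0 mL
grated parmesan: 4/3 cup × 23/2 × 100 g/cup ÷ 1000 g/kg ≈ 1.5 kg
tahini: 2.5 pint × 23/2 × 2 cup/pint × 240 g/cup = 13800.0 g
diced celery: 0.5 lb × 23/2 × 16 oz/lb × 28.35 g/oz = 2608.2 g
quinoa: 3 cup × 23/2 × 170 g/cup ÷ 1000 g/kg ≈ 5.9 kg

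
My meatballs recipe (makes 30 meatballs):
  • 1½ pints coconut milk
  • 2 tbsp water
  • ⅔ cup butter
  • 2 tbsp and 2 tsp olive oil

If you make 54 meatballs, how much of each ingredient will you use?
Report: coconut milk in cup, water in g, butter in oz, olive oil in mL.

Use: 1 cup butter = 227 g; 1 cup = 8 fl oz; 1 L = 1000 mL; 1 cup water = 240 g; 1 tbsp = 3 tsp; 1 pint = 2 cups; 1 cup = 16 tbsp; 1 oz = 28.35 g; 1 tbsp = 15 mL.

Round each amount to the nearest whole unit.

coconut milk: 5 cup; water: 54 g; butter: 10 oz; olive oil: 72 mL

Scaling factor: 54/30 = 9/5 = 1.8.
coconut milk: 1.5 pint × 9/5 × 2 cup/pint ≈ 5 cup
water: 2 tbsp × 9/5 ÷ 16 tbsp/cup × 240 g/cup = 54 g
butter: 2/3 cup × 9/5 × 227 g/cup ÷ 28.35 g/oz ≈ 10 oz
olive oil: (2 tbsp + 2 tsp = 8/3 tbsp) × 9/5 × 15 mL/tbsp = 72 mL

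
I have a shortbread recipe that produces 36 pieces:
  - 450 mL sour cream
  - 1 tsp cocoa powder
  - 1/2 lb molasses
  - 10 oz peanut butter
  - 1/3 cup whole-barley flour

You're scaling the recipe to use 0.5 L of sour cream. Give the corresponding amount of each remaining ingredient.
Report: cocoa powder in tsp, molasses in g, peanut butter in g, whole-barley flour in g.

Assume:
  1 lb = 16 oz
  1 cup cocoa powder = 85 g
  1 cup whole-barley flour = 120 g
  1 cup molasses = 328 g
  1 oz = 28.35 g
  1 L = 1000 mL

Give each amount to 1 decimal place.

The original recipe has 0.45 L of sour cream, so the scaling factor is 0.5 ÷ 0.45 = 10/9.
cocoa powder: 1 tsp × 10/9 ≈ 1.1 tsp
molasses: 0.5 lb × 10/9 × 16 oz/lb × 28.35 g/oz = 252.0 g
peanut butter: 10 oz × 10/9 × 28.35 g/oz = 315.0 g
whole-barley flour: 1/3 cup × 10/9 × 120 g/cup ≈ 44.4 g

cocoa powder: 1.1 tsp; molasses: 252.0 g; peanut butter: 315.0 g; whole-barley flour: 44.4 g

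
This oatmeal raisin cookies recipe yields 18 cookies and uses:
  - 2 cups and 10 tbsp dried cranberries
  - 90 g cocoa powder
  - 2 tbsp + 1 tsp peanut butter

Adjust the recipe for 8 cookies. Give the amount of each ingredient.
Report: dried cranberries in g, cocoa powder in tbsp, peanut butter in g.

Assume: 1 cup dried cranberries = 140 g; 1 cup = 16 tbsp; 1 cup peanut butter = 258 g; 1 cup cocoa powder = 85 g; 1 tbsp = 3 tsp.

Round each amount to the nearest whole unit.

Scaling factor: 8/18 = 4/9.
dried cranberries: (2 cup + 10 tbsp = 2.625 cup) × 4/9 × 140 g/cup ≈ 163 g
cocoa powder: 90 g × 4/9 ÷ 85 g/cup × 16 tbsp/cup ≈ 8 tbsp
peanut butter: (2 tbsp + 1 tsp = 7/3 tbsp) × 4/9 ÷ 16 tbsp/cup × 258 g/cup ≈ 17 g

dried cranberries: 163 g; cocoa powder: 8 tbsp; peanut butter: 17 g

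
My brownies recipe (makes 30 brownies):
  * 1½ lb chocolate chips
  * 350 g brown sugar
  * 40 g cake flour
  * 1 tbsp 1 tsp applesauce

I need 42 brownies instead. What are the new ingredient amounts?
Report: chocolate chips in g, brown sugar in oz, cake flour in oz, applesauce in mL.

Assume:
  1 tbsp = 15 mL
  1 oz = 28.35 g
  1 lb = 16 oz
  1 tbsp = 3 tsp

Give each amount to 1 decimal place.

chocolate chips: 952.6 g; brown sugar: 17.3 oz; cake flour: 2.0 oz; applesauce: 28.0 mL

Scaling factor: 42/30 = 7/5 = 1.4.
chocolate chips: 1.5 lb × 7/5 × 16 oz/lb × 28.35 g/oz ≈ 952.6 g
brown sugar: 350 g × 7/5 ÷ 28.35 g/oz ≈ 17.3 oz
cake flour: 40 g × 7/5 ÷ 28.35 g/oz ≈ 2.0 oz
applesauce: (1 tbsp + 1 tsp = 4/3 tbsp) × 7/5 × 15 mL/tbsp = 28.0 mL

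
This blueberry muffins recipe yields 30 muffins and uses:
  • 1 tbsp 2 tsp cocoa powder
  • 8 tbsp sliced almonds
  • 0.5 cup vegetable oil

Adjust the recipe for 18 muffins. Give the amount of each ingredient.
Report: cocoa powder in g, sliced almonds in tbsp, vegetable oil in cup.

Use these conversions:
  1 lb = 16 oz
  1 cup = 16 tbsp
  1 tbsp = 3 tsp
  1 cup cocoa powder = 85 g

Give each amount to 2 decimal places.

Scaling factor: 18/30 = 3/5 = 0.6.
cocoa powder: (1 tbsp + 2 tsp = 5/3 tbsp) × 3/5 ÷ 16 tbsp/cup × 85 g/cup ≈ 5.31 g
sliced almonds: 8 tbsp × 3/5 = 4.80 tbsp
vegetable oil: 0.5 cup × 3/5 = 0.30 cup

cocoa powder: 5.31 g; sliced almonds: 4.80 tbsp; vegetable oil: 0.30 cup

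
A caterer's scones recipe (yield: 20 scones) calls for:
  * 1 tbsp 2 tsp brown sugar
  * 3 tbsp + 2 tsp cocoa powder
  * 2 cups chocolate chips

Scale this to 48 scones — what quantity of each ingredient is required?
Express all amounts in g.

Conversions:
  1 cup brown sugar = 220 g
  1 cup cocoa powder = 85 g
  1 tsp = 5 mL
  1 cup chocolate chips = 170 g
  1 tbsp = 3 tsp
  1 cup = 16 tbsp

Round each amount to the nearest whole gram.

brown sugar: 55 g; cocoa powder: 47 g; chocolate chips: 816 g

Scaling factor: 48/20 = 12/5 = 2.4.
brown sugar: (1 tbsp + 2 tsp = 5/3 tbsp) × 12/5 ÷ 16 tbsp/cup × 220 g/cup = 55 g
cocoa powder: (3 tbsp + 2 tsp = 11/3 tbsp) × 12/5 ÷ 16 tbsp/cup × 85 g/cup ≈ 47 g
chocolate chips: 2 cup × 12/5 × 170 g/cup = 816 g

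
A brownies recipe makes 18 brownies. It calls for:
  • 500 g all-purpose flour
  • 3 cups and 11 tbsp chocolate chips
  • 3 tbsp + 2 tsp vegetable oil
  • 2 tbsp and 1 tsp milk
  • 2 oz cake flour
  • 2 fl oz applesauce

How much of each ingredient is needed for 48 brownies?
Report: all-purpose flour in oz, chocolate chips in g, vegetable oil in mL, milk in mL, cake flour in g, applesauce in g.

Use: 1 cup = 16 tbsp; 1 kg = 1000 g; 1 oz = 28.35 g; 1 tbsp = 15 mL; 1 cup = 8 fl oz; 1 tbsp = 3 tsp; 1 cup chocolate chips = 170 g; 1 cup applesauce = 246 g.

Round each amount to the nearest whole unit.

Scaling factor: 48/18 = 8/3.
all-purpose flour: 500 g × 8/3 ÷ 28.35 g/oz ≈ 47 oz
chocolate chips: (3 cup + 11 tbsp = 3.6875 cup) × 8/3 × 170 g/cup ≈ 1672 g
vegetable oil: (3 tbsp + 2 tsp = 11/3 tbsp) × 8/3 × 15 mL/tbsp ≈ 147 mL
milk: (2 tbsp + 1 tsp = 7/3 tbsp) × 8/3 × 15 mL/tbsp ≈ 93 mL
cake flour: 2 oz × 8/3 × 28.35 g/oz ≈ 151 g
applesauce: 2 fl oz × 8/3 ÷ 8 fl oz/cup × 246 g/cup = 164 g

all-purpose flour: 47 oz; chocolate chips: 1672 g; vegetable oil: 147 mL; milk: 93 mL; cake flour: 151 g; applesauce: 164 g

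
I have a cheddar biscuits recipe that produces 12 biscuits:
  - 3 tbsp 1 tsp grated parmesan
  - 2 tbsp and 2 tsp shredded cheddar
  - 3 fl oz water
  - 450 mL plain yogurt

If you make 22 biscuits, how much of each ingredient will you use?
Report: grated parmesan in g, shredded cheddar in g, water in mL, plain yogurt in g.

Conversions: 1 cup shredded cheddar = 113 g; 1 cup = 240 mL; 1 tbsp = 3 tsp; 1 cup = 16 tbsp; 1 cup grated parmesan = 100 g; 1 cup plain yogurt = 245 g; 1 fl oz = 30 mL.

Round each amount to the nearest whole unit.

Scaling factor: 22/12 = 11/6.
grated parmesan: (3 tbsp + 1 tsp = 10/3 tbsp) × 11/6 ÷ 16 tbsp/cup × 100 g/cup ≈ 38 g
shredded cheddar: (2 tbsp + 2 tsp = 8/3 tbsp) × 11/6 ÷ 16 tbsp/cup × 113 g/cup ≈ 35 g
water: 3 fl oz × 11/6 × 30 mL/fl oz = 165 mL
plain yogurt: 450 mL × 11/6 ÷ 240 mL/cup × 245 g/cup ≈ 842 g

grated parmesan: 38 g; shredded cheddar: 35 g; water: 165 mL; plain yogurt: 842 g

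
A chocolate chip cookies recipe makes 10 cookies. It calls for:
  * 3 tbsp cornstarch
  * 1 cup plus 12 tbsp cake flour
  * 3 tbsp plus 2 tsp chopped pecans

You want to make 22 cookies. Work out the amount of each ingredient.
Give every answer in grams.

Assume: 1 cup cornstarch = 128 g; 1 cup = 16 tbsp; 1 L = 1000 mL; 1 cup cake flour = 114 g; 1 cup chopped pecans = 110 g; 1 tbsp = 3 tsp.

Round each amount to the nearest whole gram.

cornstarch: 53 g; cake flour: 439 g; chopped pecans: 55 g

Scaling factor: 22/10 = 11/5 = 2.2.
cornstarch: 3 tbsp × 11/5 ÷ 16 tbsp/cup × 128 g/cup ≈ 53 g
cake flour: (1 cup + 12 tbsp = 1.75 cup) × 11/5 × 114 g/cup ≈ 439 g
chopped pecans: (3 tbsp + 2 tsp = 11/3 tbsp) × 11/5 ÷ 16 tbsp/cup × 110 g/cup ≈ 55 g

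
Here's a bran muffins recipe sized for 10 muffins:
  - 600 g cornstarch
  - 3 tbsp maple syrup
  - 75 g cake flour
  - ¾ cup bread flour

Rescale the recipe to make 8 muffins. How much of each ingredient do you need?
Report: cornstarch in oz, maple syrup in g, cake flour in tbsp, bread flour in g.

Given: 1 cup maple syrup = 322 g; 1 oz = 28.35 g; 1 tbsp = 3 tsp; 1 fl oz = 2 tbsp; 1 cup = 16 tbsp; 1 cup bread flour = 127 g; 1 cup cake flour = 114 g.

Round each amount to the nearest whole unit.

cornstarch: 17 oz; maple syrup: 48 g; cake flour: 8 tbsp; bread flour: 76 g

Scaling factor: 8/10 = 4/5 = 0.8.
cornstarch: 600 g × 4/5 ÷ 28.35 g/oz ≈ 17 oz
maple syrup: 3 tbsp × 4/5 ÷ 16 tbsp/cup × 322 g/cup ≈ 48 g
cake flour: 75 g × 4/5 ÷ 114 g/cup × 16 tbsp/cup ≈ 8 tbsp
bread flour: 0.75 cup × 4/5 × 127 g/cup ≈ 76 g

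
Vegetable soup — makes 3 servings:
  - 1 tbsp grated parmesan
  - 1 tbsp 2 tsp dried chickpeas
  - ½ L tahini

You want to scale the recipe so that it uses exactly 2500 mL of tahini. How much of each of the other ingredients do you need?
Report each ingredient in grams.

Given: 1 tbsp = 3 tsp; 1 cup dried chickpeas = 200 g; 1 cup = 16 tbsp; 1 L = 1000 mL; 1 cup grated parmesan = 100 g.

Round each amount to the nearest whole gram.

The original recipe has 500 mL of tahini, so the scaling factor is 2500 ÷ 500 = 5.
grated parmesan: 1 tbsp × 5 ÷ 16 tbsp/cup × 100 g/cup ≈ 31 g
dried chickpeas: (1 tbsp + 2 tsp = 5/3 tbsp) × 5 ÷ 16 tbsp/cup × 200 g/cup ≈ 104 g

grated parmesan: 31 g; dried chickpeas: 104 g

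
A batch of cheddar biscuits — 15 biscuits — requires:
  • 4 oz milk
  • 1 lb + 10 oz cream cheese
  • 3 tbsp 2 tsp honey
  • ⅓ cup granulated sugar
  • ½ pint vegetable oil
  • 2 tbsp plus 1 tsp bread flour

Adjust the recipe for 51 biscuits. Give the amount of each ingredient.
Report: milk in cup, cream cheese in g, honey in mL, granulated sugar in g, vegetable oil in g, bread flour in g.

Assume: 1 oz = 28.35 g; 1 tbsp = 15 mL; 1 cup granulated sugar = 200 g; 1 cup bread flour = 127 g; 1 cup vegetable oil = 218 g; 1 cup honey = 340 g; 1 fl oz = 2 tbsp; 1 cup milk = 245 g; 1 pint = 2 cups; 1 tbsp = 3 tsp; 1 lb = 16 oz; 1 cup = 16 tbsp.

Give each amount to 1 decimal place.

Scaling factor: 51/15 = 17/5 = 3.4.
milk: 4 oz × 17/5 × 28.35 g/oz ÷ 245 g/cup ≈ 1.6 cup
cream cheese: (1 lb + 10 oz = 1.625 lb) × 17/5 × 16 oz/lb × 28.35 g/oz ≈ 2506.1 g
honey: (3 tbsp + 2 tsp = 11/3 tbsp) × 17/5 × 15 mL/tbsp = 187.0 mL
granulated sugar: 1/3 cup × 17/5 × 200 g/cup ≈ 226.7 g
vegetable oil: 0.5 pint × 17/5 × 2 cup/pint × 218 g/cup = 741.2 g
bread flour: (2 tbsp + 1 tsp = 7/3 tbsp) × 17/5 ÷ 16 tbsp/cup × 127 g/cup ≈ 63.0 g

milk: 1.6 cup; cream cheese: 2506.1 g; honey: 187.0 mL; granulated sugar: 226.7 g; vegetable oil: 741.2 g; bread flour: 63.0 g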